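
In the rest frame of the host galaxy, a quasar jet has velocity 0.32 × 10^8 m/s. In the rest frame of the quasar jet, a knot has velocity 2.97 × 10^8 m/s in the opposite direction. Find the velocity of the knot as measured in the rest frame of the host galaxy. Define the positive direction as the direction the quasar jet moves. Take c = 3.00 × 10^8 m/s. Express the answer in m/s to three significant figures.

In units of c (dividing by 3.00 × 10^8 m/s): v = 0.107, u' = -0.990.
u = (u' + v)/(1 + u'v/c²):
u = (-0.990 + 0.107) / (1 + (-0.990)·0.107) = -0.8833/0.8944 = -0.9876
(Galilean addition would give -0.883c.)
Converting back: u = -0.9876 × 3.00 × 10^8 m/s.

-2.96 × 10^8 m/s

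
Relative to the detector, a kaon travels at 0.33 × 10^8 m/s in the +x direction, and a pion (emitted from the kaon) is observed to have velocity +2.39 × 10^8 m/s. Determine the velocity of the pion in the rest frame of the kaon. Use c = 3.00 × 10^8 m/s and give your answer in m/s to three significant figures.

+2.26 × 10^8 m/s

v = 0.110c, u = 0.797c.
Invert the composition law: u' = (u − v)/(1 − uv/c²).
u' = (0.797 − 0.110) / (1 − (0.797)(0.110)) = 0.6867/0.9124 = 0.7526.
u' = 0.7526 × 3.00 × 10^8 m/s.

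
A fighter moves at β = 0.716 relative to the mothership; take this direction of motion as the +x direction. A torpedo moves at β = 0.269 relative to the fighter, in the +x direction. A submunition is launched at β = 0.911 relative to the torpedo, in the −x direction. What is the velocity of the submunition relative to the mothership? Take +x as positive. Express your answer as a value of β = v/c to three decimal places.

β = -0.344

Apply u = (u' + v)/(1 + u'v/c²) successively, working outward toward the mothership.
Start: velocity of the fighter relative to the mothership = 0.7160c.
Compose with the torpedo (u' = 0.269 in the fighter frame): u_1 = (0.269 + 0.716) / (1 + 0.269·0.716) = 0.9850/1.1926 = 0.8259.
Compose with the submunition (u' = -0.911 in the torpedo frame): u_2 = (-0.911 + 0.826) / (1 + (-0.911)·0.826) = -0.0851/0.2476 = -0.3436.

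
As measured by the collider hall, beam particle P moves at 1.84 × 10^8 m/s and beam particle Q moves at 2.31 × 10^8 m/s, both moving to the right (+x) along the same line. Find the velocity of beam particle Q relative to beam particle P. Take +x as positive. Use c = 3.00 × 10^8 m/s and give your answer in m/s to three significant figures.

β_A = 0.613, β_B = 0.770 (dividing each by c = 3.00 × 10^8 m/s).
Transform to A's frame with the inverse velocity-addition law: u' = (u − v)/(1 − uv/c²), taking u = β_B and v = β_A.
u' = (0.770 − 0.613) / (1 − (0.613)(0.770)) = 0.1567/0.5277 = 0.2969.
u' = 0.2969 × 3.00 × 10^8 m/s.

+8.91 × 10^7 m/s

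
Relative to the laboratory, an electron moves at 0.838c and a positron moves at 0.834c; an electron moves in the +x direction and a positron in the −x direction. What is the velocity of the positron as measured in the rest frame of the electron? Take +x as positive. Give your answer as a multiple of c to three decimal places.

-0.984c

β_A = 0.838, β_B = -0.834.
Transform to A's frame with the inverse velocity-addition law: u' = (u − v)/(1 − uv/c²), taking u = β_B and v = β_A.
u' = (-0.834 − 0.838) / (1 − (0.838)(-0.834)) = -1.6720/1.6989 = -0.9842.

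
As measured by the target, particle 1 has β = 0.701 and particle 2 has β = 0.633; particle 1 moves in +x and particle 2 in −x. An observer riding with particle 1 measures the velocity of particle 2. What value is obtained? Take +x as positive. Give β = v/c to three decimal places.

β_A = 0.701, β_B = -0.633.
Transform to A's frame with the inverse velocity-addition law: u' = (u − v)/(1 − uv/c²), taking u = β_B and v = β_A.
u' = (-0.633 − 0.701) / (1 − (0.701)(-0.633)) = -1.3340/1.4437 = -0.9240.

β = -0.924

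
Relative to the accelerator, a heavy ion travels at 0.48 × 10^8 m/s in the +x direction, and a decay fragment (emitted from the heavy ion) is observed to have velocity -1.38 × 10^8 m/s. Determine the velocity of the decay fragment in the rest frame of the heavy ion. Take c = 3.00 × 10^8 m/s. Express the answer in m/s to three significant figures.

v = 0.160c, u = -0.460c.
Invert the composition law: u' = (u − v)/(1 − uv/c²).
u' = (-0.460 − 0.160) / (1 − (-0.460)(0.160)) = -0.6200/1.0736 = -0.5775.
u' = -0.5775 × 3.00 × 10^8 m/s.

-1.73 × 10^8 m/s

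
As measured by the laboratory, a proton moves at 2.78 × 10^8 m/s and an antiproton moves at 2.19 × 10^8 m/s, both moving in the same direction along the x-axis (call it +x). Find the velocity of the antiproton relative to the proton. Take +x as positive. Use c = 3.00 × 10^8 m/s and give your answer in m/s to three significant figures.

β_A = 0.927, β_B = 0.730 (dividing each by c = 3.00 × 10^8 m/s).
Transform to A's frame with the inverse velocity-addition law: u' = (u − v)/(1 − uv/c²), taking u = β_B and v = β_A.
u' = (0.730 − 0.927) / (1 − (0.927)(0.730)) = -0.1967/0.3235 = -0.6079.
u' = -0.6079 × 3.00 × 10^8 m/s.

-1.82 × 10^8 m/s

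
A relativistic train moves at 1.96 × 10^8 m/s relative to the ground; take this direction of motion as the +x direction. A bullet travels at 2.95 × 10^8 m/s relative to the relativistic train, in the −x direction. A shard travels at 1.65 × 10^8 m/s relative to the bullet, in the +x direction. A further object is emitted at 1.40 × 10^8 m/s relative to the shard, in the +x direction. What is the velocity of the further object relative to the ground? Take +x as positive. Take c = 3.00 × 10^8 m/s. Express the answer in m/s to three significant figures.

Apply u = (u' + v)/(1 + u'v/c²) successively, working outward toward the ground.
(Dividing each given speed by c = 3.00 × 10^8 m/s to work in units of c.)
Start: velocity of the relativistic train relative to the ground = 0.6533c.
Compose with the bullet (u' = -0.983 in the relativistic train frame): u_1 = (-0.983 + 0.653) / (1 + (-0.983)·0.653) = -0.3300/0.3576 = -0.9229.
Compose with the shard (u' = 0.550 in the bullet frame): u_2 = (0.550 + (-0.923)) / (1 + 0.550·(-0.923)) = -0.3729/0.4924 = -0.7574.
Compose with the further object (u' = 0.467 in the shard frame): u_3 = (0.467 + (-0.757)) / (1 + 0.467·(-0.757)) = -0.2907/0.6465 = -0.4497.
So u = -0.4497 × 3.00 × 10^8 m/s.

-1.35 × 10^8 m/s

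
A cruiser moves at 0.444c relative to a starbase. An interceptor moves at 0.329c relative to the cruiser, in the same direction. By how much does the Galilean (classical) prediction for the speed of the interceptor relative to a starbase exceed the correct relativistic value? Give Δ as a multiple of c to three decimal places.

Galilean: u_cl = 0.329 + 0.444 = 0.7730.
Relativistic: u_rel = (0.329 + 0.444) / (1 + 0.329·0.444) = 0.7730/1.1461 = 0.6745.
Δ = 0.7730 − 0.6745 = 0.0985.

Δ = 0.099c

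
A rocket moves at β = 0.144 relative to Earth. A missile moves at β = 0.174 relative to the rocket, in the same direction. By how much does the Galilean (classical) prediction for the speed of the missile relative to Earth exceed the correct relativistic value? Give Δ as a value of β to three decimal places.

Galilean: u_cl = 0.174 + 0.144 = 0.3180.
Relativistic: u_rel = (0.174 + 0.144) / (1 + 0.174·0.144) = 0.3180/1.0251 = 0.3102.
Δ = 0.3180 − 0.3102 = 0.0078.

Δ = 0.008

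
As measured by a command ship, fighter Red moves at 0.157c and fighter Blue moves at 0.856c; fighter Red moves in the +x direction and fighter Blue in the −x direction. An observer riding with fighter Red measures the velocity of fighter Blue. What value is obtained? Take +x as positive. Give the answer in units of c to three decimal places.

β_A = 0.157, β_B = -0.856.
Transform to A's frame with the inverse velocity-addition law: u' = (u − v)/(1 − uv/c²), taking u = β_B and v = β_A.
u' = (-0.856 − 0.157) / (1 − (0.157)(-0.856)) = -1.0130/1.1344 = -0.8930.

-0.893c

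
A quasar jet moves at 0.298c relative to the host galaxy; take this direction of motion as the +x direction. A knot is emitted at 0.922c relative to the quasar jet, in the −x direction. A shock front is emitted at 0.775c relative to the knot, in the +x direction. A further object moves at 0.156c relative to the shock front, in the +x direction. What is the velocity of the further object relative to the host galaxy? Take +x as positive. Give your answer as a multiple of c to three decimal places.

-0.104c

Apply u = (u' + v)/(1 + u'v/c²) successively, working outward toward the host galaxy.
Start: velocity of the quasar jet relative to the host galaxy = 0.2980c.
Compose with the knot (u' = -0.922 in the quasar jet frame): u_1 = (-0.922 + 0.298) / (1 + (-0.922)·0.298) = -0.6240/0.7252 = -0.8604.
Compose with the shock front (u' = 0.775 in the knot frame): u_2 = (0.775 + (-0.860)) / (1 + 0.775·(-0.860)) = -0.0854/0.3332 = -0.2563.
Compose with the further object (u' = 0.156 in the shock front frame): u_3 = (0.156 + (-0.256)) / (1 + 0.156·(-0.256)) = -0.1003/0.9600 = -0.1045.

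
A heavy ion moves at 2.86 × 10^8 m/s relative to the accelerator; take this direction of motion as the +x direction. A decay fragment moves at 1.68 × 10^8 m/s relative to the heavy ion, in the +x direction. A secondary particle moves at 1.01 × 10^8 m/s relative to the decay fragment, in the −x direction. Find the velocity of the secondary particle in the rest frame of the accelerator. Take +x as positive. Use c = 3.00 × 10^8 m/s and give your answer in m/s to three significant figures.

+2.92 × 10^8 m/s

Apply u = (u' + v)/(1 + u'v/c²) successively, working outward toward the accelerator.
(Dividing each given speed by c = 3.00 × 10^8 m/s to work in units of c.)
Start: velocity of the heavy ion relative to the accelerator = 0.9533c.
Compose with the decay fragment (u' = 0.560 in the heavy ion frame): u_1 = (0.560 + 0.953) / (1 + 0.560·0.953) = 1.5133/1.5339 = 0.9866.
Compose with the secondary particle (u' = -0.337 in the decay fragment frame): u_2 = (-0.337 + 0.987) / (1 + (-0.337)·0.987) = 0.6499/0.6678 = 0.9732.
So u = 0.9732 × 3.00 × 10^8 m/s.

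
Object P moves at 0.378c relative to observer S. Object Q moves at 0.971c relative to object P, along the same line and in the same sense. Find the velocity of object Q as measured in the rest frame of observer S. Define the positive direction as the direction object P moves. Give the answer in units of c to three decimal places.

With v = 0.378 and u' = 0.971 (in units of c),
u = (u' + v)/(1 + u'v/c²):
u = (0.971 + 0.378) / (1 + 0.971·0.378) = 1.3490/1.3670 = 0.9868

0.987c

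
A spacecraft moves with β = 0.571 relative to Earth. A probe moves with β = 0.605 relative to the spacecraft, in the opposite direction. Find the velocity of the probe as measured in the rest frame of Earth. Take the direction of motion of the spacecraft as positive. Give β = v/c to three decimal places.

β = -0.052

With v = 0.571 and u' = -0.605 (in units of c),
u = (u' + v)/(1 + u'v/c²):
u = (-0.605 + 0.571) / (1 + (-0.605)·0.571) = -0.0340/0.6545 = -0.0519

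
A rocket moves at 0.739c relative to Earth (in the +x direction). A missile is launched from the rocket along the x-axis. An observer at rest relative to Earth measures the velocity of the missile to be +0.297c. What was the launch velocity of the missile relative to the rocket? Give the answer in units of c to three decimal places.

-0.566c

Invert the composition law: u' = (u − v)/(1 − uv/c²).
u' = (0.297 − 0.739) / (1 − (0.297)(0.739)) = -0.4420/0.7805 = -0.5663.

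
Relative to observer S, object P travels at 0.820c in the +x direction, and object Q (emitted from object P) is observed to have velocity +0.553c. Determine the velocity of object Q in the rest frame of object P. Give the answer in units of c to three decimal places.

-0.489c

Invert the composition law: u' = (u − v)/(1 − uv/c²).
u' = (0.553 − 0.820) / (1 − (0.553)(0.820)) = -0.2670/0.5465 = -0.4885.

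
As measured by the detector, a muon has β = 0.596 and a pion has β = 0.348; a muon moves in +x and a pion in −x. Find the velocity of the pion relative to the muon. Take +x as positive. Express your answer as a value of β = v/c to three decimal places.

β_A = 0.596, β_B = -0.348.
Transform to A's frame with the inverse velocity-addition law: u' = (u − v)/(1 − uv/c²), taking u = β_B and v = β_A.
u' = (-0.348 − 0.596) / (1 − (0.596)(-0.348)) = -0.9440/1.2074 = -0.7818.

β = -0.782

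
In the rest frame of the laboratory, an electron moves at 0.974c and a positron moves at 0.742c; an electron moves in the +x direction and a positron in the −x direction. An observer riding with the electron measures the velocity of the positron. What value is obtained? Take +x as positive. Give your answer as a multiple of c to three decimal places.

β_A = 0.974, β_B = -0.742.
Transform to A's frame with the inverse velocity-addition law: u' = (u − v)/(1 − uv/c²), taking u = β_B and v = β_A.
u' = (-0.742 − 0.974) / (1 − (0.974)(-0.742)) = -1.7160/1.7227 = -0.9961.

-0.996c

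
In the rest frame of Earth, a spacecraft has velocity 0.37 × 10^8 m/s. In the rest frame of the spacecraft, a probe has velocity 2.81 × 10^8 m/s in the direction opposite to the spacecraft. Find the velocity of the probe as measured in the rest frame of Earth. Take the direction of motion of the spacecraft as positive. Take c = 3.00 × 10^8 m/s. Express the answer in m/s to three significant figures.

In units of c (dividing by 3.00 × 10^8 m/s): v = 0.123, u' = -0.937.
u = (u' + v)/(1 + u'v/c²):
u = (-0.937 + 0.123) / (1 + (-0.937)·0.123) = -0.8133/0.8845 = -0.9196
Converting back: u = -0.9196 × 3.00 × 10^8 m/s.

-2.76 × 10^8 m/s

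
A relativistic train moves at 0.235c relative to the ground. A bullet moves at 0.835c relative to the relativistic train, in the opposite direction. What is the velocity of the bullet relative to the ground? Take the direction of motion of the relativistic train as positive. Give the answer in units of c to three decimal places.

With v = 0.235 and u' = -0.835 (in units of c),
u = (u' + v)/(1 + u'v/c²):
u = (-0.835 + 0.235) / (1 + (-0.835)·0.235) = -0.6000/0.8038 = -0.7465
(Galilean addition would give -0.600c.)

-0.746c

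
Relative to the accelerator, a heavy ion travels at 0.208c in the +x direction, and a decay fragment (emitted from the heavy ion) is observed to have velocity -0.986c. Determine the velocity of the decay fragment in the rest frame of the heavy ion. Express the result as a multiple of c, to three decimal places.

Invert the composition law: u' = (u − v)/(1 − uv/c²).
u' = (-0.986 − 0.208) / (1 − (-0.986)(0.208)) = -1.1940/1.2051 = -0.9908.

-0.991c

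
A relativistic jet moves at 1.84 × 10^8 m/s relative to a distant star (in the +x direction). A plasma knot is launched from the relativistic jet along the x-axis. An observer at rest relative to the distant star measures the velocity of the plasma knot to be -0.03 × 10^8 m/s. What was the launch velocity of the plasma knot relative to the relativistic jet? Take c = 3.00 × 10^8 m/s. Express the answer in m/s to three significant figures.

-1.86 × 10^8 m/s

v = 0.613c, u = -0.010c.
Invert the composition law: u' = (u − v)/(1 − uv/c²).
u' = (-0.010 − 0.613) / (1 − (-0.010)(0.613)) = -0.6233/1.0061 = -0.6195.
u' = -0.6195 × 3.00 × 10^8 m/s.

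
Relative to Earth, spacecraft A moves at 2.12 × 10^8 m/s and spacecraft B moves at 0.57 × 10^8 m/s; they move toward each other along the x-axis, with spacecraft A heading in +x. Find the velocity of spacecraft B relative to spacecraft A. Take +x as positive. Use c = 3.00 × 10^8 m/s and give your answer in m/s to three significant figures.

-2.37 × 10^8 m/s

β_A = 0.707, β_B = -0.190 (dividing each by c = 3.00 × 10^8 m/s).
Transform to A's frame with the inverse velocity-addition law: u' = (u − v)/(1 − uv/c²), taking u = β_B and v = β_A.
u' = (-0.190 − 0.707) / (1 − (0.707)(-0.190)) = -0.8967/1.1343 = -0.7905.
u' = -0.7905 × 3.00 × 10^8 m/s.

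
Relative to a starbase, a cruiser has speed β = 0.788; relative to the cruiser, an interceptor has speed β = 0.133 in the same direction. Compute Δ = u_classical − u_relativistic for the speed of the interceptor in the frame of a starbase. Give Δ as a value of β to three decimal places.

Δ = 0.087

Galilean: u_cl = 0.133 + 0.788 = 0.9210.
Relativistic: u_rel = (0.133 + 0.788) / (1 + 0.133·0.788) = 0.9210/1.1048 = 0.8336.
Δ = 0.9210 − 0.8336 = 0.0874.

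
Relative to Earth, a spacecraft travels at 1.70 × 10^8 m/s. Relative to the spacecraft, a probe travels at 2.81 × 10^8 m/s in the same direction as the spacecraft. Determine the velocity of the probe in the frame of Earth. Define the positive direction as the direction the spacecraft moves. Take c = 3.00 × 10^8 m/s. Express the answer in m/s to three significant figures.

2.95 × 10^8 m/s

In units of c (dividing by 3.00 × 10^8 m/s): v = 0.567, u' = 0.937.
u = (u' + v)/(1 + u'v/c²):
u = (0.937 + 0.567) / (1 + 0.937·0.567) = 1.5033/1.5308 = 0.9821
Converting back: u = 0.9821 × 3.00 × 10^8 m/s.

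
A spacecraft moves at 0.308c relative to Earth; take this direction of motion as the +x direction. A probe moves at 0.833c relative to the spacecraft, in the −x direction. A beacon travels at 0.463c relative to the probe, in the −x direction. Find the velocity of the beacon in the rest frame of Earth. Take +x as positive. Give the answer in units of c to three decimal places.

-0.881c

Apply u = (u' + v)/(1 + u'v/c²) successively, working outward toward Earth.
Start: velocity of the spacecraft relative to Earth = 0.3080c.
Compose with the probe (u' = -0.833 in the spacecraft frame): u_1 = (-0.833 + 0.308) / (1 + (-0.833)·0.308) = -0.5250/0.7434 = -0.7062.
Compose with the beacon (u' = -0.463 in the probe frame): u_2 = (-0.463 + (-0.706)) / (1 + (-0.463)·(-0.706)) = -1.1692/1.3270 = -0.8811.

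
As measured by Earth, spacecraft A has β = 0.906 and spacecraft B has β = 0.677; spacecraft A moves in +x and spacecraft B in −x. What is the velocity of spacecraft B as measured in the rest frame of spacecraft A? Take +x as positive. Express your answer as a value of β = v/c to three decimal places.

β = -0.981

β_A = 0.906, β_B = -0.677.
Transform to A's frame with the inverse velocity-addition law: u' = (u − v)/(1 − uv/c²), taking u = β_B and v = β_A.
u' = (-0.677 − 0.906) / (1 − (0.906)(-0.677)) = -1.5830/1.6134 = -0.9812.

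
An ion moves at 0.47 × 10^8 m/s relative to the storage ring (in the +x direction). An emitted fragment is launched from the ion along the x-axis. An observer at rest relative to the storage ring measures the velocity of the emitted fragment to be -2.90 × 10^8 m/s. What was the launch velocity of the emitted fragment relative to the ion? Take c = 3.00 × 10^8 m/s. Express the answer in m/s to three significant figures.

-2.93 × 10^8 m/s

v = 0.157c, u = -0.967c.
Invert the composition law: u' = (u − v)/(1 − uv/c²).
u' = (-0.967 − 0.157) / (1 − (-0.967)(0.157)) = -1.1233/1.1514 = -0.9756.
u' = -0.9756 × 3.00 × 10^8 m/s.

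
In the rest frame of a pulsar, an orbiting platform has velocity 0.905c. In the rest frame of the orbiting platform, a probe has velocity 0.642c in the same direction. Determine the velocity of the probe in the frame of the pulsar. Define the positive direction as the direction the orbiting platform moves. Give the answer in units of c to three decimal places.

0.978c

With v = 0.905 and u' = 0.642 (in units of c),
u = (u' + v)/(1 + u'v/c²):
u = (0.642 + 0.905) / (1 + 0.642·0.905) = 1.5470/1.5810 = 0.9785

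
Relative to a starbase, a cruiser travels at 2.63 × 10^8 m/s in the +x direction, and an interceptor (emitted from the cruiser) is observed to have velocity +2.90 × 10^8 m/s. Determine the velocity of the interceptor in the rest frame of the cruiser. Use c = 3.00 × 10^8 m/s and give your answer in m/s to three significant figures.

v = 0.877c, u = 0.967c.
Invert the composition law: u' = (u − v)/(1 − uv/c²).
u' = (0.967 − 0.877) / (1 − (0.967)(0.877)) = 0.0900/0.1526 = 0.5899.
u' = 0.5899 × 3.00 × 10^8 m/s.

+1.77 × 10^8 m/s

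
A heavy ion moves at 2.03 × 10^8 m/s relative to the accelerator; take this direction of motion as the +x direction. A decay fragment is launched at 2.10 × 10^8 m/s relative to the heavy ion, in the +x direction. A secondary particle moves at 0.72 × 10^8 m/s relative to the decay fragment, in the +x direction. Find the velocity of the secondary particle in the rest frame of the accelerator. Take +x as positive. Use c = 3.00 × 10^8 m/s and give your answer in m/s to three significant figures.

2.88 × 10^8 m/s

Apply u = (u' + v)/(1 + u'v/c²) successively, working outward toward the accelerator.
(Dividing each given speed by c = 3.00 × 10^8 m/s to work in units of c.)
Start: velocity of the heavy ion relative to the accelerator = 0.6767c.
Compose with the decay fragment (u' = 0.700 in the heavy ion frame): u_1 = (0.700 + 0.677) / (1 + 0.700·0.677) = 1.3767/1.4737 = 0.9342.
Compose with the secondary particle (u' = 0.240 in the decay fragment frame): u_2 = (0.240 + 0.934) / (1 + 0.240·0.934) = 1.1742/1.2242 = 0.9591.
So u = 0.9591 × 3.00 × 10^8 m/s.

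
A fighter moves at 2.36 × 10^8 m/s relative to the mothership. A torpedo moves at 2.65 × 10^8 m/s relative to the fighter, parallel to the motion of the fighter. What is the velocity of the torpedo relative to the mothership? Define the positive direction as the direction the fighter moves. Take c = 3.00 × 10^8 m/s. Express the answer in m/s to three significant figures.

In units of c (dividing by 3.00 × 10^8 m/s): v = 0.787, u' = 0.883.
u = (u' + v)/(1 + u'v/c²):
u = (0.883 + 0.787) / (1 + 0.883·0.787) = 1.6700/1.6949 = 0.9853
Converting back: u = 0.9853 × 3.00 × 10^8 m/s.

2.96 × 10^8 m/s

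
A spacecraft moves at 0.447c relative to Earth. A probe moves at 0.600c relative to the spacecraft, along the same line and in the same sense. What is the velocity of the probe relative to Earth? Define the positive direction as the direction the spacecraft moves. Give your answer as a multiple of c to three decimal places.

With v = 0.447 and u' = 0.600 (in units of c),
u = (u' + v)/(1 + u'v/c²):
u = (0.600 + 0.447) / (1 + 0.600·0.447) = 1.0470/1.2682 = 0.8256

0.826c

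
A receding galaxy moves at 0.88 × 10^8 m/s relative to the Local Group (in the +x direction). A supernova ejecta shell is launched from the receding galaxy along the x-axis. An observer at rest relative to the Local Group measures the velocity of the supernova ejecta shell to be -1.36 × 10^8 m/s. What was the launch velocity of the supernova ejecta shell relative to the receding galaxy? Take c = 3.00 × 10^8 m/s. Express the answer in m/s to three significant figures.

v = 0.293c, u = -0.453c.
Invert the composition law: u' = (u − v)/(1 − uv/c²).
u' = (-0.453 − 0.293) / (1 − (-0.453)(0.293)) = -0.7467/1.1330 = -0.6590.
u' = -0.6590 × 3.00 × 10^8 m/s.

-1.98 × 10^8 m/s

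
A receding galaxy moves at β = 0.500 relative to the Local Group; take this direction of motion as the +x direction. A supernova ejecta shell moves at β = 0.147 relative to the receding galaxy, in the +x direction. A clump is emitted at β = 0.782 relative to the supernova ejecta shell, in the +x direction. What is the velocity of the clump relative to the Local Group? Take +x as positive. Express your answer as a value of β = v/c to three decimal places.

β = 0.941

Apply u = (u' + v)/(1 + u'v/c²) successively, working outward toward the Local Group.
Start: velocity of the receding galaxy relative to the Local Group = 0.5000c.
Compose with the supernova ejecta shell (u' = 0.147 in the receding galaxy frame): u_1 = (0.147 + 0.500) / (1 + 0.147·0.500) = 0.6470/1.0735 = 0.6027.
Compose with the clump (u' = 0.782 in the supernova ejecta shell frame): u_2 = (0.782 + 0.603) / (1 + 0.782·0.603) = 1.3847/1.4713 = 0.9411.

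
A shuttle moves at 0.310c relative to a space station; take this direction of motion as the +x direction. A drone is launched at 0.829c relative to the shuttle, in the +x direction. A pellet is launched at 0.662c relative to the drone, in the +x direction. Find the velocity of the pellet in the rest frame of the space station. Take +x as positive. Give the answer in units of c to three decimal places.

Apply u = (u' + v)/(1 + u'v/c²) successively, working outward toward the space station.
Start: velocity of the shuttle relative to the space station = 0.3100c.
Compose with the drone (u' = 0.829 in the shuttle frame): u_1 = (0.829 + 0.310) / (1 + 0.829·0.310) = 1.1390/1.2570 = 0.9061.
Compose with the pellet (u' = 0.662 in the drone frame): u_2 = (0.662 + 0.906) / (1 + 0.662·0.906) = 1.5681/1.5999 = 0.9802.

0.980c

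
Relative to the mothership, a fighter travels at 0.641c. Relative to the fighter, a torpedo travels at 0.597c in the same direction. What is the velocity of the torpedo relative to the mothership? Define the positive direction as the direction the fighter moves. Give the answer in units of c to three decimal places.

0.895c

With v = 0.641 and u' = 0.597 (in units of c),
u = (u' + v)/(1 + u'v/c²):
u = (0.597 + 0.641) / (1 + 0.597·0.641) = 1.2380/1.3827 = 0.8954
(Galilean addition would give +1.238c, exceeding c.)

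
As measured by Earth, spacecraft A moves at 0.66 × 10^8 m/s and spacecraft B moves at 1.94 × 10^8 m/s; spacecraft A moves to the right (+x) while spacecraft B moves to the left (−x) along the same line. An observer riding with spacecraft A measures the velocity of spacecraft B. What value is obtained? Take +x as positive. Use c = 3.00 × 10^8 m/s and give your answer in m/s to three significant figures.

-2.28 × 10^8 m/s

β_A = 0.220, β_B = -0.647 (dividing each by c = 3.00 × 10^8 m/s).
Transform to A's frame with the inverse velocity-addition law: u' = (u − v)/(1 − uv/c²), taking u = β_B and v = β_A.
u' = (-0.647 − 0.220) / (1 − (0.220)(-0.647)) = -0.8667/1.1423 = -0.7587.
u' = -0.7587 × 3.00 × 10^8 m/s.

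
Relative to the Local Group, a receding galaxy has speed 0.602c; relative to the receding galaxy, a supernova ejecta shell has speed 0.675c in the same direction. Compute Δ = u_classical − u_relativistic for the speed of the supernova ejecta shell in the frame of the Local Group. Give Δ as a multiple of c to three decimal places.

Galilean: u_cl = 0.675 + 0.602 = 1.2770.
Relativistic: u_rel = (0.675 + 0.602) / (1 + 0.675·0.602) = 1.2770/1.4063 = 0.9080.
Δ = 1.2770 − 0.9080 = 0.3690.
(The classical prediction exceeds c; the relativistic result does not.)

Δ = 0.369c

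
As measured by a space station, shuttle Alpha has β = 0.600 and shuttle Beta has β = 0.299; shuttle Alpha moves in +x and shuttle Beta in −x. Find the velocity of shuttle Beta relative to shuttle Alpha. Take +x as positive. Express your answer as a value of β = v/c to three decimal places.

β_A = 0.600, β_B = -0.299.
Transform to A's frame with the inverse velocity-addition law: u' = (u − v)/(1 − uv/c²), taking u = β_B and v = β_A.
u' = (-0.299 − 0.600) / (1 − (0.600)(-0.299)) = -0.8990/1.1794 = -0.7623.

β = -0.762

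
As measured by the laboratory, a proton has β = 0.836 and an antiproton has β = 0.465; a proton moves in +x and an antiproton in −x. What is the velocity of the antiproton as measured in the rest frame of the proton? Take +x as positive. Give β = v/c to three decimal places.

β = -0.937

β_A = 0.836, β_B = -0.465.
Transform to A's frame with the inverse velocity-addition law: u' = (u − v)/(1 − uv/c²), taking u = β_B and v = β_A.
u' = (-0.465 − 0.836) / (1 − (0.836)(-0.465)) = -1.3010/1.3887 = -0.9368.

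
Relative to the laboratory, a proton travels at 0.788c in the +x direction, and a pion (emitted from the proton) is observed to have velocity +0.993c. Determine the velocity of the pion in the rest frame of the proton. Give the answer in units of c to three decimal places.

+0.942c

Invert the composition law: u' = (u − v)/(1 − uv/c²).
u' = (0.993 − 0.788) / (1 − (0.993)(0.788)) = 0.2050/0.2175 = 0.9425.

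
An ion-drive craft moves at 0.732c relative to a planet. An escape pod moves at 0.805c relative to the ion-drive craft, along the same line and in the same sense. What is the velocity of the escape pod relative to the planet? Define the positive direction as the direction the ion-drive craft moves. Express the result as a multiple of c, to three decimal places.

0.967c

With v = 0.732 and u' = 0.805 (in units of c),
u = (u' + v)/(1 + u'v/c²):
u = (0.805 + 0.732) / (1 + 0.805·0.732) = 1.5370/1.5893 = 0.9671
(Galilean addition would give +1.537c, exceeding c.)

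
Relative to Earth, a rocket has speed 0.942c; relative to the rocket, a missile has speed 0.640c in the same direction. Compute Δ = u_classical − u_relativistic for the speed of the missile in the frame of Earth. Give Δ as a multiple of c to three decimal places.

Δ = 0.595c

Galilean: u_cl = 0.640 + 0.942 = 1.5820.
Relativistic: u_rel = (0.640 + 0.942) / (1 + 0.640·0.942) = 1.5820/1.6029 = 0.9870.
Δ = 1.5820 − 0.9870 = 0.5950.
(The classical prediction exceeds c; the relativistic result does not.)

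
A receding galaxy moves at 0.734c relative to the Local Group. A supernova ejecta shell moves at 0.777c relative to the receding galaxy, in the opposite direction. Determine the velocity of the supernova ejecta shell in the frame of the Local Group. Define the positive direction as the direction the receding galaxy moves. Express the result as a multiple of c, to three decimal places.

With v = 0.734 and u' = -0.777 (in units of c),
u = (u' + v)/(1 + u'v/c²):
u = (-0.777 + 0.734) / (1 + (-0.777)·0.734) = -0.0430/0.4297 = -0.1001

-0.100c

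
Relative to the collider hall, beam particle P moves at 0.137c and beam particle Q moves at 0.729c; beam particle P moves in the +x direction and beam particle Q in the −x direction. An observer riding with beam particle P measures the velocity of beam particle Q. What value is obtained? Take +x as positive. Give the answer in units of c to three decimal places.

β_A = 0.137, β_B = -0.729.
Transform to A's frame with the inverse velocity-addition law: u' = (u − v)/(1 − uv/c²), taking u = β_B and v = β_A.
u' = (-0.729 − 0.137) / (1 − (0.137)(-0.729)) = -0.8660/1.0999 = -0.7874.

-0.787c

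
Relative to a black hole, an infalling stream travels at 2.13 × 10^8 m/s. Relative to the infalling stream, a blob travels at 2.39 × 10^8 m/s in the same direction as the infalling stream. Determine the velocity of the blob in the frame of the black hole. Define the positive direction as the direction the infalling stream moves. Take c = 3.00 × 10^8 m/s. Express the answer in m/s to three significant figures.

2.89 × 10^8 m/s

In units of c (dividing by 3.00 × 10^8 m/s): v = 0.710, u' = 0.797.
u = (u' + v)/(1 + u'v/c²):
u = (0.797 + 0.710) / (1 + 0.797·0.710) = 1.5067/1.5656 = 0.9623
(Galilean addition would give +1.507c, exceeding c.)
Converting back: u = 0.9623 × 3.00 × 10^8 m/s.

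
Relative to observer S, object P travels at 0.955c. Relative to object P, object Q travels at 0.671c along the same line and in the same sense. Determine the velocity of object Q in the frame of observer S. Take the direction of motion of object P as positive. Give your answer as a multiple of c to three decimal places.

0.991c

With v = 0.955 and u' = 0.671 (in units of c),
u = (u' + v)/(1 + u'v/c²):
u = (0.671 + 0.955) / (1 + 0.671·0.955) = 1.6260/1.6408 = 0.9910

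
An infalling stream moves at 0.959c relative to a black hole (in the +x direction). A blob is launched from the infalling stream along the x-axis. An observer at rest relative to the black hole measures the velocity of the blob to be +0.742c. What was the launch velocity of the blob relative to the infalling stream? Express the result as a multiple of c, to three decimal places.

-0.752c

Invert the composition law: u' = (u − v)/(1 − uv/c²).
u' = (0.742 − 0.959) / (1 − (0.742)(0.959)) = -0.2170/0.2884 = -0.7524.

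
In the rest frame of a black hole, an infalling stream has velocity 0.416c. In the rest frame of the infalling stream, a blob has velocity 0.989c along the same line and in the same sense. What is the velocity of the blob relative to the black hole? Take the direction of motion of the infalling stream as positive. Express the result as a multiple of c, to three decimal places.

With v = 0.416 and u' = 0.989 (in units of c),
u = (u' + v)/(1 + u'v/c²):
u = (0.989 + 0.416) / (1 + 0.989·0.416) = 1.4050/1.4114 = 0.9954

0.995c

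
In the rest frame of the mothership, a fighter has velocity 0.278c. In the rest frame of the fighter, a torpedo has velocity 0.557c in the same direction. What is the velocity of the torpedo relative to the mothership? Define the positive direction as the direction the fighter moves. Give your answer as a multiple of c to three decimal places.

With v = 0.278 and u' = 0.557 (in units of c),
u = (u' + v)/(1 + u'v/c²):
u = (0.557 + 0.278) / (1 + 0.557·0.278) = 0.8350/1.1548 = 0.7230
(Galilean addition would give +0.835c.)

0.723c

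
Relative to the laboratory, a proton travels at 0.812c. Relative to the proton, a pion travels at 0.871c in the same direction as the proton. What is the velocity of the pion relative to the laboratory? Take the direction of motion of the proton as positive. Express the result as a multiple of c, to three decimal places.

With v = 0.812 and u' = 0.871 (in units of c),
u = (u' + v)/(1 + u'v/c²):
u = (0.871 + 0.812) / (1 + 0.871·0.812) = 1.6830/1.7073 = 0.9858

0.986c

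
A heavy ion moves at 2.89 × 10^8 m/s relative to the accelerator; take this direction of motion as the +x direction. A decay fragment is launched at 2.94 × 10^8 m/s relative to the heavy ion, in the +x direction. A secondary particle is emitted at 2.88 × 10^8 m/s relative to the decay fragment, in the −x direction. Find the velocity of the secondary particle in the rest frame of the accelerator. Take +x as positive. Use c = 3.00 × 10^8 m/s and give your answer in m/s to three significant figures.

Apply u = (u' + v)/(1 + u'v/c²) successively, working outward toward the accelerator.
(Dividing each given speed by c = 3.00 × 10^8 m/s to work in units of c.)
Start: velocity of the heavy ion relative to the accelerator = 0.9633c.
Compose with the decay fragment (u' = 0.980 in the heavy ion frame): u_1 = (0.980 + 0.963) / (1 + 0.980·0.963) = 1.9433/1.9441 = 0.9996.
Compose with the secondary particle (u' = -0.960 in the decay fragment frame): u_2 = (-0.960 + 1.000) / (1 + (-0.960)·1.000) = 0.0396/0.0404 = 0.9817.
So u = 0.9817 × 3.00 × 10^8 m/s.

+2.95 × 10^8 m/s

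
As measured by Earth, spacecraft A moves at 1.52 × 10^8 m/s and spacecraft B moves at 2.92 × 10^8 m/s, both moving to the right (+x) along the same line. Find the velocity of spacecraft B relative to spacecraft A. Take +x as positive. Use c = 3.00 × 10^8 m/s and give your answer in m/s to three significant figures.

+2.76 × 10^8 m/s

β_A = 0.507, β_B = 0.973 (dividing each by c = 3.00 × 10^8 m/s).
Transform to A's frame with the inverse velocity-addition law: u' = (u − v)/(1 − uv/c²), taking u = β_B and v = β_A.
u' = (0.973 − 0.507) / (1 − (0.507)(0.973)) = 0.4667/0.5068 = 0.9207.
u' = 0.9207 × 3.00 × 10^8 m/s.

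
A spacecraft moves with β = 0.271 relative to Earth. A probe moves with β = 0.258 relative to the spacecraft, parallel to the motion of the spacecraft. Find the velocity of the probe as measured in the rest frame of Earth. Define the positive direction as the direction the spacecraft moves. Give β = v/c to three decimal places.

With v = 0.271 and u' = 0.258 (in units of c),
u = (u' + v)/(1 + u'v/c²):
u = (0.258 + 0.271) / (1 + 0.258·0.271) = 0.5290/1.0699 = 0.4944

β = 0.494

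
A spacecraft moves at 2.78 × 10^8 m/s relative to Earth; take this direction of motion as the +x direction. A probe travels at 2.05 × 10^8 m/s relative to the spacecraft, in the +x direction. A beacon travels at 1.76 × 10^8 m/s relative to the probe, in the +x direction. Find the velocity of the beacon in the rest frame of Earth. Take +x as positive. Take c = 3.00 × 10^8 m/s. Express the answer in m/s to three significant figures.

Apply u = (u' + v)/(1 + u'v/c²) successively, working outward toward Earth.
(Dividing each given speed by c = 3.00 × 10^8 m/s to work in units of c.)
Start: velocity of the spacecraft relative to Earth = 0.9267c.
Compose with the probe (u' = 0.683 in the spacecraft frame): u_1 = (0.683 + 0.927) / (1 + 0.683·0.927) = 1.6100/1.6332 = 0.9858.
Compose with the beacon (u' = 0.587 in the probe frame): u_2 = (0.587 + 0.986) / (1 + 0.587·0.986) = 1.5724/1.5783 = 0.9963.
So u = 0.9963 × 3.00 × 10^8 m/s.

2.99 × 10^8 m/s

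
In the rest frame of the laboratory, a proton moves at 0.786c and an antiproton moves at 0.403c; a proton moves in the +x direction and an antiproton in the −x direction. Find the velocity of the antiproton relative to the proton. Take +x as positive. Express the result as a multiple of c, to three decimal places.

β_A = 0.786, β_B = -0.403.
Transform to A's frame with the inverse velocity-addition law: u' = (u − v)/(1 − uv/c²), taking u = β_B and v = β_A.
u' = (-0.403 − 0.786) / (1 − (0.786)(-0.403)) = -1.1890/1.3168 = -0.9030.

-0.903c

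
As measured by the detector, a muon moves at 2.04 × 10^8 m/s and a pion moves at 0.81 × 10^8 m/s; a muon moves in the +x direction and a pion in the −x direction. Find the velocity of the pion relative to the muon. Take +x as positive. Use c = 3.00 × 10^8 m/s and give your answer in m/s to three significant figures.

β_A = 0.680, β_B = -0.270 (dividing each by c = 3.00 × 10^8 m/s).
Transform to A's frame with the inverse velocity-addition law: u' = (u − v)/(1 − uv/c²), taking u = β_B and v = β_A.
u' = (-0.270 − 0.680) / (1 − (0.680)(-0.270)) = -0.9500/1.1836 = -0.8026.
u' = -0.8026 × 3.00 × 10^8 m/s.

-2.41 × 10^8 m/s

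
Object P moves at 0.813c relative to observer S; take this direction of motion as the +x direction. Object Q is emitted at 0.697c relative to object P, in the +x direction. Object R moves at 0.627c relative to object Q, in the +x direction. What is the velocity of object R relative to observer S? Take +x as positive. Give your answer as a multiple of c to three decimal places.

0.992c

Apply u = (u' + v)/(1 + u'v/c²) successively, working outward toward observer S.
Start: velocity of object P relative to observer S = 0.8130c.
Compose with object Q (u' = 0.697 in object P frame): u_1 = (0.697 + 0.813) / (1 + 0.697·0.813) = 1.5100/1.5667 = 0.9638.
Compose with object R (u' = 0.627 in object Q frame): u_2 = (0.627 + 0.964) / (1 + 0.627·0.964) = 1.5908/1.6043 = 0.9916.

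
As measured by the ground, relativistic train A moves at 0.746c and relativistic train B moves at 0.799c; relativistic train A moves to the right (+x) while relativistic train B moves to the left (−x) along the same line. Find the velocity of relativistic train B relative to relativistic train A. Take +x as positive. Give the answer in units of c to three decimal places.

-0.968c

β_A = 0.746, β_B = -0.799.
Transform to A's frame with the inverse velocity-addition law: u' = (u − v)/(1 − uv/c²), taking u = β_B and v = β_A.
u' = (-0.799 − 0.746) / (1 − (0.746)(-0.799)) = -1.5450/1.5961 = -0.9680.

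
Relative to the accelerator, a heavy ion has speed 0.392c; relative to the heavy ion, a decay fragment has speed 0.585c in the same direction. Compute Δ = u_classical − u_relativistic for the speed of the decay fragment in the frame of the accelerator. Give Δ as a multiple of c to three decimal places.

Δ = 0.182c

Galilean: u_cl = 0.585 + 0.392 = 0.9770.
Relativistic: u_rel = (0.585 + 0.392) / (1 + 0.585·0.392) = 0.9770/1.2293 = 0.7947.
Δ = 0.9770 − 0.7947 = 0.1823.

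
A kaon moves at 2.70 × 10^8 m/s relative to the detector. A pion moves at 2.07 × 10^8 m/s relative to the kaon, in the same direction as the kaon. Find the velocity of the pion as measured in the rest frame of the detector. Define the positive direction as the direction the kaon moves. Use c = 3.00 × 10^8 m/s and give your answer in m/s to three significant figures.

In units of c (dividing by 3.00 × 10^8 m/s): v = 0.900, u' = 0.690.
u = (u' + v)/(1 + u'v/c²):
u = (0.690 + 0.900) / (1 + 0.690·0.900) = 1.5900/1.6210 = 0.9809
Converting back: u = 0.9809 × 3.00 × 10^8 m/s.

2.94 × 10^8 m/s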